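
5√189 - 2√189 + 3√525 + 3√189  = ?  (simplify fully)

5√189 = 15*√21; 2√189 = 6*√21; 3√525 = 15*√21; 3√189 = 9*√21
Combine: (15 - 6 + 15 + 9)·√21 = 33*√21

33*√21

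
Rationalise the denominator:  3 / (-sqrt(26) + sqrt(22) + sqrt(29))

(-75*sqrt(26) + 57*sqrt(29) + 99*sqrt(22) + 12*sqrt(4147))/1927

Group as (sqrt(22) + sqrt(29)) - sqrt(26); multiply by (sqrt(22) + sqrt(29)) + sqrt(26), then rationalise the remaining surd.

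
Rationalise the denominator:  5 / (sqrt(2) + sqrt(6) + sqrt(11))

(-20*sqrt(33) - 15*sqrt(11) + 35*sqrt(6) + 75*sqrt(2))/39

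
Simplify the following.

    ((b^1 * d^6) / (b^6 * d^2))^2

Inside the bracket: (b^-5) * d^4
Raise to the power 2: (b^-10) * d^8

d^8/b^10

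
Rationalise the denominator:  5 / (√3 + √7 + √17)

Group as (√7 + √17) + √3; multiply by (√7 + √17) - √3, then rationalise the remaining surd.

(-2*√357 - 7*√17 + 13*√7 + 21*√3)/7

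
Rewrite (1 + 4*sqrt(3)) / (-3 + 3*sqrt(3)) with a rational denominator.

Multiply numerator and denominator by -3*sqrt(3) - 3.
Denominator becomes -18; numerator becomes -39 - 15*sqrt(3).

(5*sqrt(3) + 13)/6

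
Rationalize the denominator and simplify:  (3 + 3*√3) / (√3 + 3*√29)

Multiply numerator and denominator by -3*√29 + √3.
Denominator becomes -258; numerator becomes -9*√87 - 9*√29 + 3*√3 + 9.

(-3 - √3 + 3*√29 + 3*√87)/86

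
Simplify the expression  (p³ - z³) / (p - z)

p² + p*z + z²

Apply the difference-of-cubes factorisation and cancel (p - z).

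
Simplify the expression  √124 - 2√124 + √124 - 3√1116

√124 = 2*√31; 2√124 = 4*√31; √124 = 2*√31; 3√1116 = 18*√31
Combine: (2 - 4 + 2 - 18)·√31 = -18*√31

-18*√31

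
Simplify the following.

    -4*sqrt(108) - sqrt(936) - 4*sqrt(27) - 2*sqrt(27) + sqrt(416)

4*sqrt(108) = 24*sqrt(3); sqrt(936) = 6*sqrt(26); 4*sqrt(27) = 12*sqrt(3); 2*sqrt(27) = 6*sqrt(3); sqrt(416) = 4*sqrt(26)

-42*sqrt(3) - 2*sqrt(26)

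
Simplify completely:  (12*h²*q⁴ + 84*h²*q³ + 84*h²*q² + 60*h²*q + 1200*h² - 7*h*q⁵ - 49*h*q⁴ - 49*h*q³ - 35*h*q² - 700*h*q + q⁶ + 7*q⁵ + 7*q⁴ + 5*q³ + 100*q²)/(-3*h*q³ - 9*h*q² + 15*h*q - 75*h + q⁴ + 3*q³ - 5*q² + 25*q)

Factor: 12*h²*q⁴ + 84*h²*q³ + 84*h²*q² + 60*h²*q + 1200*h² - 7*h*q⁵ - 49*h*q⁴ - 49*h*q³ - 35*h*q² - 700*h*q + q⁶ + 7*q⁵ + 7*q⁴ + 5*q³ + 100*q² = (-4*h + q)·(q² - 2*q + 5)·(-3*h + q)·(q + 4)·(q + 5);  -3*h*q³ - 9*h*q² + 15*h*q - 75*h + q⁴ + 3*q³ - 5*q² + 25*q = (-3*h + q)·(q + 5)·(q² - 2*q + 5)
Cancel the common factors (q² - 2*q + 5), (q + 5), (-3*h + q).

-4*h*q - 16*h + q² + 4*q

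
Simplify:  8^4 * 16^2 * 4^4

8^4 = 2^12; 16^2 = 2^8; 4^4 = 2^8
Combine exponents: 2^28

2^28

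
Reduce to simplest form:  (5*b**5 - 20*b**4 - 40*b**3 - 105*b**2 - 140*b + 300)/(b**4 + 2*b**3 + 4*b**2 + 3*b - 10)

Factor: 5*b**5 - 20*b**4 - 40*b**3 - 105*b**2 - 140*b + 300 = 5*(b + 2)*(b - 1)*(b - 6)*(b**2 + b + 5);  b**4 + 2*b**3 + 4*b**2 + 3*b - 10 = (b - 1)*(b**2 + b + 5)*(b + 2)
Cancel the common factors (b**2 + b + 5), (b + 2), (b - 1).

5*b - 30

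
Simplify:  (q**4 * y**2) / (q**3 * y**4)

Quotient: q**1 * (y**-2)

q/y**2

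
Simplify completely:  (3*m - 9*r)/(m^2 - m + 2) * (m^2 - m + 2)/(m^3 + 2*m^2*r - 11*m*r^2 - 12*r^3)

Factor: 3*m - 9*r = 3*(m - 3*r);  m^3 + 2*m^2*r - 11*m*r^2 - 12*r^3 = (m + 4*r)*(m + r)*(m - 3*r)
Cancel the common factors (m^2 - m + 2), (m - 3*r).

3/(m^2 + 5*m*r + 4*r^2)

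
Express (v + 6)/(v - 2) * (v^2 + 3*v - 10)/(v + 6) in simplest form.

Factor: v^2 + 3*v - 10 = (v + 5)*(v - 2)
Cancel the common factors (v - 2), (v + 6).

v + 5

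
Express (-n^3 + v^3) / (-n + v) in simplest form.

n^2 + n*v + v^2

Apply the difference-of-cubes factorisation and cancel (-n + v).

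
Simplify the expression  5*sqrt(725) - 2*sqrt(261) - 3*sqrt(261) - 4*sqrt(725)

-10*sqrt(29)

5*sqrt(725) = 25*sqrt(29); 2*sqrt(261) = 6*sqrt(29); 3*sqrt(261) = 9*sqrt(29); 4*sqrt(725) = 20*sqrt(29)
Combine: (25 - 6 - 9 - 20)·sqrt(29) = -10*sqrt(29)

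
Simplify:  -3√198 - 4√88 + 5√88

3√198 = 9*√22; 4√88 = 8*√22; 5√88 = 10*√22
Combine: (-9 - 8 + 10)·√22 = -7*√22

-7*√22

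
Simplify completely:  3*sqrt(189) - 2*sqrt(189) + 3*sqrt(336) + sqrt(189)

18*sqrt(21)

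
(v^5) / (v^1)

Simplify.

Quotient: v^4

v^4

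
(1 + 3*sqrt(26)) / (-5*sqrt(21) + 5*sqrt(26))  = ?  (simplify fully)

Multiply numerator and denominator by 5*sqrt(21) + 5*sqrt(26).
Denominator becomes 125; numerator becomes 5*sqrt(21) + 5*sqrt(26) + 15*sqrt(546) + 390.

(sqrt(21) + sqrt(26) + 3*sqrt(546) + 78)/25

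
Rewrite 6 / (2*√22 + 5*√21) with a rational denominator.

Multiply numerator and denominator by -5*√21 + 2*√22.
Denominator becomes -437; numerator becomes -30*√21 + 12*√22.

(-12*√22 + 30*√21)/437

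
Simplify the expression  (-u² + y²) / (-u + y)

u + y

Difference of squares: factor out (-u + y).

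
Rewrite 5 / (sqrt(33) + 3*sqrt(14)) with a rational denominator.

Multiply numerator and denominator by -3*sqrt(14) + sqrt(33).
Denominator becomes -93; numerator becomes -15*sqrt(14) + 5*sqrt(33).

(-5*sqrt(33) + 15*sqrt(14))/93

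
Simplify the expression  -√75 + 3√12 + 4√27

13*√3

√75 = 5*√3; 3√12 = 6*√3; 4√27 = 12*√3
Combine: (-5 + 6 + 12)·√3 = 13*√3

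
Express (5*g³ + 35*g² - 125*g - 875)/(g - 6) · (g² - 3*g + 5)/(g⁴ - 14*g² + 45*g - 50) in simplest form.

(5*g² + 10*g - 175)/(g² - 8*g + 12)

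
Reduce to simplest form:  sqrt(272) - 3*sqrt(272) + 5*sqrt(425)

sqrt(272) = 4*sqrt(17); 3*sqrt(272) = 12*sqrt(17); 5*sqrt(425) = 25*sqrt(17)
Combine: (4 - 12 + 25)·sqrt(17) = 17*sqrt(17)

17*sqrt(17)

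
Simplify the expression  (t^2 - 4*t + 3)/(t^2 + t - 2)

(t - 3)/(t + 2)

Factor: t^2 - 4*t + 3 = (t - 1)*(t - 3);  t^2 + t - 2 = (t + 2)*(t - 1)
Cancel the common factor (t - 1).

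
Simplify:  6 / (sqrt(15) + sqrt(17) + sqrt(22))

Group as (sqrt(15) + sqrt(22)) + sqrt(17); multiply by (sqrt(15) + sqrt(22)) - sqrt(17), then rationalise the remaining surd.

(-3*sqrt(5610) + 15*sqrt(22) + 30*sqrt(17) + 36*sqrt(15))/230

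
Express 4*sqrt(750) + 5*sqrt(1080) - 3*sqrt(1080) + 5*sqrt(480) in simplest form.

4*sqrt(750) = 20*sqrt(30); 5*sqrt(1080) = 30*sqrt(30); 3*sqrt(1080) = 18*sqrt(30); 5*sqrt(480) = 20*sqrt(30)

52*sqrt(30)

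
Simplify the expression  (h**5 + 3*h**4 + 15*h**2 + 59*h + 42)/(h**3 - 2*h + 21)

h**2 + 3*h + 2

Factor: h**5 + 3*h**4 + 15*h**2 + 59*h + 42 = (h + 2)*(h**2 - 3*h + 7)*(h + 1)*(h + 3);  h**3 - 2*h + 21 = (h**2 - 3*h + 7)*(h + 3)
Cancel the common factors (h**2 - 3*h + 7), (h + 3).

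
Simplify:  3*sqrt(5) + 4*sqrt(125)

3*sqrt(5) = 3*sqrt(5); 4*sqrt(125) = 20*sqrt(5)
Combine: (3 + 20)·sqrt(5) = 23*sqrt(5)

23*sqrt(5)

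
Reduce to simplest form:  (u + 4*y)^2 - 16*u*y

(u - 4*y)^2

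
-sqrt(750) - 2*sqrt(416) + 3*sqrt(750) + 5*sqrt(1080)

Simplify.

sqrt(750) = 5*sqrt(30); 2*sqrt(416) = 8*sqrt(26); 3*sqrt(750) = 15*sqrt(30); 5*sqrt(1080) = 30*sqrt(30)

-8*sqrt(26) + 40*sqrt(30)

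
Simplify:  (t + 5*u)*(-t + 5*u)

Product of conjugates: (P+Q)(P-Q) = P^2 - Q^2.

-t^2 + 25*u^2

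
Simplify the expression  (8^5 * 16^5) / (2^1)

8^5 = 2^15; 16^5 = 2^20; 2^1 = 2^1
Combine exponents: 2^34

2^34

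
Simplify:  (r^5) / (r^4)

r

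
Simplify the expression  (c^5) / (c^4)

Quotient: c^1

c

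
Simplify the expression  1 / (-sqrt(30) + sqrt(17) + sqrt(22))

(-9*sqrt(30) + 25*sqrt(22) + 35*sqrt(17) + 4*sqrt(2805))/1415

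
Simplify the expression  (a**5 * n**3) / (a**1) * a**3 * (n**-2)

a**7*n

Quotient: a**4 * n**3
Multiply by a**3 * (n**-2): add exponents.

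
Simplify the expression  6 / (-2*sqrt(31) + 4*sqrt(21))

(3*sqrt(31) + 6*sqrt(21))/53

Multiply numerator and denominator by 2*sqrt(31) + 4*sqrt(21).
Denominator becomes 212; numerator becomes 12*sqrt(31) + 24*sqrt(21).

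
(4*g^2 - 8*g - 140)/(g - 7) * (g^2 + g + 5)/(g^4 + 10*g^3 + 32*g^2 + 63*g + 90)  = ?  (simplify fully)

(4*g + 20)/(g^2 + 9*g + 18)

Factor: 4*g^2 - 8*g - 140 = 4*(g - 7)*(g + 5);  g^4 + 10*g^3 + 32*g^2 + 63*g + 90 = (g^2 + g + 5)*(g + 6)*(g + 3)
Cancel the common factors (g^2 + g + 5), (g - 7).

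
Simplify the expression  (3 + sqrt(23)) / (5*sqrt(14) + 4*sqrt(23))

(-5*sqrt(322) - 15*sqrt(14) + 12*sqrt(23) + 92)/18

Multiply numerator and denominator by -5*sqrt(14) + 4*sqrt(23).
Denominator becomes 18; numerator becomes -5*sqrt(322) - 15*sqrt(14) + 12*sqrt(23) + 92.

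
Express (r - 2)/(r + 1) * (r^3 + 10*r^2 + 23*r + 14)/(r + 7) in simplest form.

r^2 - 4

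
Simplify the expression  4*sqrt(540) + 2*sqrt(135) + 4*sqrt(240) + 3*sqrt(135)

4*sqrt(540) = 24*sqrt(15); 2*sqrt(135) = 6*sqrt(15); 4*sqrt(240) = 16*sqrt(15); 3*sqrt(135) = 9*sqrt(15)
Combine: (24 + 6 + 16 + 9)·sqrt(15) = 55*sqrt(15)

55*sqrt(15)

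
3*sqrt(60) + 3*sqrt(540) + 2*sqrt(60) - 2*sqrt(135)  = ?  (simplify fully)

22*sqrt(15)

3*sqrt(60) = 6*sqrt(15); 3*sqrt(540) = 18*sqrt(15); 2*sqrt(60) = 4*sqrt(15); 2*sqrt(135) = 6*sqrt(15)
Combine: (6 + 18 + 4 - 6)·sqrt(15) = 22*sqrt(15)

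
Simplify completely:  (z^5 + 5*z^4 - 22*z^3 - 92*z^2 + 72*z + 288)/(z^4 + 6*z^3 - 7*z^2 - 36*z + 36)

(z^2 - 2*z - 8)/(z - 1)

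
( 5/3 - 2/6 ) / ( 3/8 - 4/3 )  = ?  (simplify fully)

-32/23

Numerator: 5/3 - 2/6 = 4/3
Denominator: 3/8 - 4/3 = -23/24
Divide: (4/3) · (-24/23) = -32/23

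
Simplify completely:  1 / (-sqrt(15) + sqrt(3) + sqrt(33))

Group as (sqrt(3) + sqrt(33)) - sqrt(15); multiply by (sqrt(3) + sqrt(33)) + sqrt(15), then rationalise the remaining surd.

(-15*sqrt(3) - 2*sqrt(165) + 7*sqrt(15) + 5*sqrt(33))/15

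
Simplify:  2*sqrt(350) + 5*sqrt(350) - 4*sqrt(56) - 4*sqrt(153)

-12*sqrt(17) + 27*sqrt(14)

2*sqrt(350) = 10*sqrt(14); 5*sqrt(350) = 25*sqrt(14); 4*sqrt(56) = 8*sqrt(14); 4*sqrt(153) = 12*sqrt(17)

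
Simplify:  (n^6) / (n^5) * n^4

Quotient: n^1
Multiply by n^4: add exponents.

n^5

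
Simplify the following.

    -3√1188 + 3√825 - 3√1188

3√1188 = 18*√33; 3√825 = 15*√33; 3√1188 = 18*√33
Combine: (-18 + 15 - 18)·√33 = -21*√33

-21*√33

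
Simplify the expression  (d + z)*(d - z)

Difference of squares with P = d, Q = z.

d^2 - z^2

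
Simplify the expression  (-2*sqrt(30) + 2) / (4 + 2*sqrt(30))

(-32 + 3*sqrt(30))/26

Multiply numerator and denominator by -2*sqrt(30) + 4.
Denominator becomes -104; numerator becomes -12*sqrt(30) + 128.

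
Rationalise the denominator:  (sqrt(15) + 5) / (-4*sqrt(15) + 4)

Multiply numerator and denominator by 4 + 4*sqrt(15).
Denominator becomes -224; numerator becomes 80 + 24*sqrt(15).

(-3*sqrt(15) - 10)/28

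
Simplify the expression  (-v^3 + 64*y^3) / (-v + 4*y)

v^2 + 4*v*y + 16*y^2

Factor as (a-b)(a^2+ab+b^2) with a=(4*y), b=v.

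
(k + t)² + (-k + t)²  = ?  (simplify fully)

Write as f(t,k) + f(t,-k) and expand.

2*k² + 2*t²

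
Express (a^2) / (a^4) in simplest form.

a^(-2)

Quotient: (a^-2)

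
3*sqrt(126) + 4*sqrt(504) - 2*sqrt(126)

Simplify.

27*sqrt(14)

3*sqrt(126) = 9*sqrt(14); 4*sqrt(504) = 24*sqrt(14); 2*sqrt(126) = 6*sqrt(14)
Combine: (9 + 24 - 6)·sqrt(14) = 27*sqrt(14)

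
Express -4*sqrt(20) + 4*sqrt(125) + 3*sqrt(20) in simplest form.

4*sqrt(20) = 8*sqrt(5); 4*sqrt(125) = 20*sqrt(5); 3*sqrt(20) = 6*sqrt(5)
Combine: (-8 + 20 + 6)·sqrt(5) = 18*sqrt(5)

18*sqrt(5)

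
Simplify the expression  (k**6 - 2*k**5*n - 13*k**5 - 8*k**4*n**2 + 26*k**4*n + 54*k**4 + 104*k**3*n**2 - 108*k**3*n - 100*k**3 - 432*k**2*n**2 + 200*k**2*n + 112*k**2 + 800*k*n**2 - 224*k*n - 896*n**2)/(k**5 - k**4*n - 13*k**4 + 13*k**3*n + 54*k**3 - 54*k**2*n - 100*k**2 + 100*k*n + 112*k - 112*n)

(k**2 - 2*k*n - 8*n**2)/(k - n)

Factor: k**6 - 2*k**5*n - 13*k**5 - 8*k**4*n**2 + 26*k**4*n + 54*k**4 + 104*k**3*n**2 - 108*k**3*n - 100*k**3 - 432*k**2*n**2 + 200*k**2*n + 112*k**2 + 800*k*n**2 - 224*k*n - 896*n**2 = (k - 7)*(k**2 - 2*k + 4)*(k - 4)*(k + 2*n)*(k - 4*n);  k**5 - k**4*n - 13*k**4 + 13*k**3*n + 54*k**3 - 54*k**2*n - 100*k**2 + 100*k*n + 112*k - 112*n = (k**2 - 2*k + 4)*(k - 4)*(k - n)*(k - 7)
Cancel the common factors (k**2 - 2*k + 4), (k - 4), (k - 7).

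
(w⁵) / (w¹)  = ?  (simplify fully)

Quotient: w⁴

w⁴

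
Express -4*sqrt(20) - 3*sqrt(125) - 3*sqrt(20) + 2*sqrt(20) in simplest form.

-25*sqrt(5)

4*sqrt(20) = 8*sqrt(5); 3*sqrt(125) = 15*sqrt(5); 3*sqrt(20) = 6*sqrt(5); 2*sqrt(20) = 4*sqrt(5)
Combine: (-8 - 15 - 6 + 4)·sqrt(5) = -25*sqrt(5)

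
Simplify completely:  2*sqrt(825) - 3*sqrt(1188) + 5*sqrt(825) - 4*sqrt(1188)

-7*sqrt(33)

2*sqrt(825) = 10*sqrt(33); 3*sqrt(1188) = 18*sqrt(33); 5*sqrt(825) = 25*sqrt(33); 4*sqrt(1188) = 24*sqrt(33)
Combine: (10 - 18 + 25 - 24)·sqrt(33) = -7*sqrt(33)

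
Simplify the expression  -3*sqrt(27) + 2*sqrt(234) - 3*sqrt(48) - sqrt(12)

3*sqrt(27) = 9*sqrt(3); 2*sqrt(234) = 6*sqrt(26); 3*sqrt(48) = 12*sqrt(3); sqrt(12) = 2*sqrt(3)

-23*sqrt(3) + 6*sqrt(26)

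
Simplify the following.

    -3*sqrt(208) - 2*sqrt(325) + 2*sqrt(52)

-18*sqrt(13)

3*sqrt(208) = 12*sqrt(13); 2*sqrt(325) = 10*sqrt(13); 2*sqrt(52) = 4*sqrt(13)
Combine: (-12 - 10 + 4)·sqrt(13) = -18*sqrt(13)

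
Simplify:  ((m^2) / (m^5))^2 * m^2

m^(-4)

Inside the bracket: (m^-3)
Raise to the power 2: (m^-6)
Multiply by m^2: add exponents.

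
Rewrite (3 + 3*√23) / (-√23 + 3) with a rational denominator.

Multiply numerator and denominator by 3 + √23.
Denominator becomes -14; numerator becomes 12*√23 + 78.

(-39 - 6*√23)/7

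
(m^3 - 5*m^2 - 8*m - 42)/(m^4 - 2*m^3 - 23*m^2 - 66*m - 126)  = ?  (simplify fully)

1/(m + 3)

Factor: m^3 - 5*m^2 - 8*m - 42 = (m^2 + 2*m + 6)*(m - 7);  m^4 - 2*m^3 - 23*m^2 - 66*m - 126 = (m + 3)*(m - 7)*(m^2 + 2*m + 6)
Cancel the common factors (m^2 + 2*m + 6), (m - 7).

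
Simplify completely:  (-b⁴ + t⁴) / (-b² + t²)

b² + t²

Factor t^4 - b^4 and cancel (-b² + t²).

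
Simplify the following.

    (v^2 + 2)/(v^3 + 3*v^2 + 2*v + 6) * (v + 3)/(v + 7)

Factor: v^3 + 3*v^2 + 2*v + 6 = (v + 3)*(v^2 + 2)
Cancel the common factors (v^2 + 2), (v + 3).

1/(v + 7)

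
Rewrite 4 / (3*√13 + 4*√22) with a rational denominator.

Multiply numerator and denominator by -4*√22 + 3*√13.
Denominator becomes -235; numerator becomes -16*√22 + 12*√13.

(-12*√13 + 16*√22)/235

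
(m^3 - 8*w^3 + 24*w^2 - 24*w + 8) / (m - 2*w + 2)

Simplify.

m^2 + 2*m*w - 2*m + 4*w^2 - 8*w + 4

m^3 - (2*w - 2)^3 = (m - 2*w + 2)(m^2 + 2*m*w - 2*m + 4*w^2 - 8*w + 4).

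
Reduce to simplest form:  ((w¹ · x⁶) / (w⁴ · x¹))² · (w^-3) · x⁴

Inside the bracket: (w^-3) · x⁵
Raise to the power 2: (w^-6) · x^10
Multiply by (w^-3) · x⁴: add exponents.

x^14/w⁹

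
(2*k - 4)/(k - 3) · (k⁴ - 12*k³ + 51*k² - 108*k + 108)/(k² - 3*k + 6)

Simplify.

2*k² - 16*k + 24

Factor: 2*k - 4 = 2·(k - 2);  k⁴ - 12*k³ + 51*k² - 108*k + 108 = (k - 6)·(k - 3)·(k² - 3*k + 6)
Cancel the common factors (k² - 3*k + 6), (k - 3).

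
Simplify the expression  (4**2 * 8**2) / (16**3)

2**(-2)

4**2 = 2**4; 8**2 = 2**6; 16**3 = 2**12
Combine exponents: 2**(-2)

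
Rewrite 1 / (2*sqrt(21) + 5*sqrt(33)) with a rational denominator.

Multiply numerator and denominator by -5*sqrt(33) + 2*sqrt(21).
Denominator becomes -741; numerator becomes -5*sqrt(33) + 2*sqrt(21).

(-2*sqrt(21) + 5*sqrt(33))/741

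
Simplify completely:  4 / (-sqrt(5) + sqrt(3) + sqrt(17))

(-76*sqrt(3) - 8*sqrt(255) + 60*sqrt(5) + 36*sqrt(17))/21

Group as (sqrt(3) + sqrt(17)) - sqrt(5); multiply by (sqrt(3) + sqrt(17)) + sqrt(5), then rationalise the remaining surd.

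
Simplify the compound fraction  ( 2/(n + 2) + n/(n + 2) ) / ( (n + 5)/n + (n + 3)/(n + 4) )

(n² + 4*n)/(2*n² + 12*n + 20)

Numerator: 2/(n + 2) + n/(n + 2) = 1
Denominator: (n + 5)/n + (n + 3)/(n + 4) = (2*n² + 12*n + 20)/(n² + 4*n)
Divide: (1) · ((n² + 4*n)/(2*n² + 12*n + 20)) = (n² + 4*n)/(2*n² + 12*n + 20)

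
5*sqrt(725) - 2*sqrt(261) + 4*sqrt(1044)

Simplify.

43*sqrt(29)

5*sqrt(725) = 25*sqrt(29); 2*sqrt(261) = 6*sqrt(29); 4*sqrt(1044) = 24*sqrt(29)
Combine: (25 - 6 + 24)·sqrt(29) = 43*sqrt(29)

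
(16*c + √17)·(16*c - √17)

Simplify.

Difference of squares with P = 16*c, Q = √17.

256*c² - 17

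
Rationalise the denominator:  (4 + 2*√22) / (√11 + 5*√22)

(-22*√2 - 4*√11 + 20*√22 + 220)/539

Multiply numerator and denominator by -√11 + 5*√22.
Denominator becomes 539; numerator becomes -22*√2 - 4*√11 + 20*√22 + 220.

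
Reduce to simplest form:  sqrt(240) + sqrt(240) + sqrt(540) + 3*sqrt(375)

29*sqrt(15)

sqrt(240) = 4*sqrt(15); sqrt(240) = 4*sqrt(15); sqrt(540) = 6*sqrt(15); 3*sqrt(375) = 15*sqrt(15)
Combine: (4 + 4 + 6 + 15)·sqrt(15) = 29*sqrt(15)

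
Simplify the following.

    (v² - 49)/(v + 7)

Factor: v² - 49 = (v - 7)·(v + 7)
Cancel the common factor (v + 7).

v - 7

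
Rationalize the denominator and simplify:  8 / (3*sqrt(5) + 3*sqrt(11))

(-4*sqrt(5) + 4*sqrt(11))/9

Multiply numerator and denominator by -3*sqrt(11) + 3*sqrt(5).
Denominator becomes -54; numerator becomes -24*sqrt(11) + 24*sqrt(5).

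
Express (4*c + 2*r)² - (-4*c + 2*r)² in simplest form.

Binomially expand both and collect terms in (2*r), (4*c).

32*c*r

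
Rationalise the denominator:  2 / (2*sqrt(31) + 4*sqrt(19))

Multiply numerator and denominator by -4*sqrt(19) + 2*sqrt(31).
Denominator becomes -180; numerator becomes -8*sqrt(19) + 4*sqrt(31).

(-sqrt(31) + 2*sqrt(19))/45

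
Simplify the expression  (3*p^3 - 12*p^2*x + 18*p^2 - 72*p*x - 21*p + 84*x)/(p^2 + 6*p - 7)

Factor: 3*p^3 - 12*p^2*x + 18*p^2 - 72*p*x - 21*p + 84*x = 3*(p - 1)*(p - 4*x)*(p + 7);  p^2 + 6*p - 7 = (p + 7)*(p - 1)
Cancel the common factors (p + 7), (p - 1).

3*p - 12*x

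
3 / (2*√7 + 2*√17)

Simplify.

Multiply numerator and denominator by -2*√7 + 2*√17.
Denominator becomes 40; numerator becomes -6*√7 + 6*√17.

(-3*√7 + 3*√17)/20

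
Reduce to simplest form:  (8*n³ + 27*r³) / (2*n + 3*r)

4*n² - 6*n*r + 9*r²

Apply the sum-of-cubes factorisation and cancel (2*n + 3*r).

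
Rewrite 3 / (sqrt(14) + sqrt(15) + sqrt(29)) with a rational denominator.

Group as (sqrt(15) + sqrt(29)) + sqrt(14); multiply by (sqrt(15) + sqrt(29)) - sqrt(14), then rationalise the remaining surd.

(-sqrt(6090) + 14*sqrt(15) + 15*sqrt(14))/140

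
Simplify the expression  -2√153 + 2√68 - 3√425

2√153 = 6*√17; 2√68 = 4*√17; 3√425 = 15*√17
Combine: (-6 + 4 - 15)·√17 = -17*√17

-17*√17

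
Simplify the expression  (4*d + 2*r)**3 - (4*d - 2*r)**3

16*r*(12*d**2 + r**2)

Write as f((4*d),(2*r)) - f((4*d),-(2*r)) and expand.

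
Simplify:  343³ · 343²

343³ = 7^9; 343² = 7^6
Combine exponents: 7^15

7^15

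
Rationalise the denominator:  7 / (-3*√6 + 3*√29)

(7*√6 + 7*√29)/69

Multiply numerator and denominator by 3*√6 + 3*√29.
Denominator becomes 207; numerator becomes 21*√6 + 21*√29.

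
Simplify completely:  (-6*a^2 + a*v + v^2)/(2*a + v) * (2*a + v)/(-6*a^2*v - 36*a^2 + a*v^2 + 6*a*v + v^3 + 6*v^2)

1/(v + 6)

Factor: -6*a^2 + a*v + v^2 = (-2*a + v)*(3*a + v);  -6*a^2*v - 36*a^2 + a*v^2 + 6*a*v + v^3 + 6*v^2 = (3*a + v)*(-2*a + v)*(v + 6)
Cancel the common factors (3*a + v), (2*a + v), (-2*a + v).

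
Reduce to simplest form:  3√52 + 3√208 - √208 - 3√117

5*√13

3√52 = 6*√13; 3√208 = 12*√13; √208 = 4*√13; 3√117 = 9*√13
Combine: (6 + 12 - 4 - 9)·√13 = 5*√13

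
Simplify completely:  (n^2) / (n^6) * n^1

Quotient: (n^-4)
Multiply by n^1: add exponents.

n^(-3)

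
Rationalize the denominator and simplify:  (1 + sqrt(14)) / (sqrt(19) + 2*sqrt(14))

(-sqrt(266) - sqrt(19) + 2*sqrt(14) + 28)/37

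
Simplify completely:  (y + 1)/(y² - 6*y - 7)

Factor: y² - 6*y - 7 = (y - 7)·(y + 1)
Cancel the common factor (y + 1).

1/(y - 7)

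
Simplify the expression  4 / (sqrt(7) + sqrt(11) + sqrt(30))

(-2*sqrt(2310) - 12*sqrt(30) + 26*sqrt(11) + 34*sqrt(7))/41

Group as (sqrt(7) + sqrt(11)) + sqrt(30); multiply by (sqrt(7) + sqrt(11)) - sqrt(30), then rationalise the remaining surd.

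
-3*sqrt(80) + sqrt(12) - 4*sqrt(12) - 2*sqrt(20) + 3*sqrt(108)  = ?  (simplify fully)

-16*sqrt(5) + 12*sqrt(3)

3*sqrt(80) = 12*sqrt(5); sqrt(12) = 2*sqrt(3); 4*sqrt(12) = 8*sqrt(3); 2*sqrt(20) = 4*sqrt(5); 3*sqrt(108) = 18*sqrt(3)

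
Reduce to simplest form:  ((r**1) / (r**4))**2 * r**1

r**(-5)

Inside the bracket: (r**-3)
Raise to the power 2: (r**-6)
Multiply by r**1: add exponents.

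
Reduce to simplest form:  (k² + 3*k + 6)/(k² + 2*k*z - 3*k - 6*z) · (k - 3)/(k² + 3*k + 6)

1/(k + 2*z)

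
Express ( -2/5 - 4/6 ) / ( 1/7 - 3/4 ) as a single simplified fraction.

Numerator: -2/5 - 4/6 = -16/15
Denominator: 1/7 - 3/4 = -17/28
Divide: (-16/15) · (-28/17) = 448/255

448/255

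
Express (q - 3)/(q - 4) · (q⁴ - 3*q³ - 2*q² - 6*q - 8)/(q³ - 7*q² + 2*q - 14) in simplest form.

(q² - 2*q - 3)/(q - 7)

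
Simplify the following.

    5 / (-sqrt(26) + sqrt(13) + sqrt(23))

(-25*sqrt(26) + 40*sqrt(23) + 90*sqrt(13) + 65*sqrt(46))/548

Group as (sqrt(13) + sqrt(23)) - sqrt(26); multiply by (sqrt(13) + sqrt(23)) + sqrt(26), then rationalise the remaining surd.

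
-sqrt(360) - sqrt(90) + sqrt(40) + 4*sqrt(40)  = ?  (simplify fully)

sqrt(360) = 6*sqrt(10); sqrt(90) = 3*sqrt(10); sqrt(40) = 2*sqrt(10); 4*sqrt(40) = 8*sqrt(10)
Combine: (-6 - 3 + 2 + 8)·sqrt(10) = sqrt(10)

sqrt(10)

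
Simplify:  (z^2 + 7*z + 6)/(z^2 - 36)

(z + 1)/(z - 6)

Factor: z^2 + 7*z + 6 = (z + 1)*(z + 6);  z^2 - 36 = (z - 6)*(z + 6)
Cancel the common factor (z + 6).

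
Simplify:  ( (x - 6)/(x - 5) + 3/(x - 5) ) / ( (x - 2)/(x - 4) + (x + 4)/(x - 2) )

Numerator: (x - 6)/(x - 5) + 3/(x - 5) = (x - 3)/(x - 5)
Denominator: (x - 2)/(x - 4) + (x + 4)/(x - 2) = (2*x^2 - 4*x - 12)/(x^2 - 6*x + 8)
Divide: ((x - 3)/(x - 5)) · ((x^2 - 6*x + 8)/(2*x^2 - 4*x - 12)) = (x^3 - 9*x^2 + 26*x - 24)/(2*x^3 - 14*x^2 + 8*x + 60)

(x^3 - 9*x^2 + 26*x - 24)/(2*x^3 - 14*x^2 + 8*x + 60)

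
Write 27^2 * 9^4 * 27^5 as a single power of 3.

27^2 = 3^6; 9^4 = 3^8; 27^5 = 3^15
Combine exponents: 3^29

3^29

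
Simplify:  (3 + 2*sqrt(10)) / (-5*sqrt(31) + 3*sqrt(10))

(-10*sqrt(310) - 15*sqrt(31) - 60 - 9*sqrt(10))/685

Multiply numerator and denominator by 3*sqrt(10) + 5*sqrt(31).
Denominator becomes -685; numerator becomes 9*sqrt(10) + 60 + 15*sqrt(31) + 10*sqrt(310).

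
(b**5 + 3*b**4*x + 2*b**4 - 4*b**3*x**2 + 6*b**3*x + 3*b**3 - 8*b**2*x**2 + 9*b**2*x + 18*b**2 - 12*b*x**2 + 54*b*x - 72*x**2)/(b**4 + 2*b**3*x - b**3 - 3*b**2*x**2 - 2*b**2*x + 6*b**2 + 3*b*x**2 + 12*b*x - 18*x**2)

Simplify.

Factor: b**5 + 3*b**4*x + 2*b**4 - 4*b**3*x**2 + 6*b**3*x + 3*b**3 - 8*b**2*x**2 + 9*b**2*x + 18*b**2 - 12*b*x**2 + 54*b*x - 72*x**2 = (b + 4*x)*(b + 3)*(b - x)*(b**2 - b + 6);  b**4 + 2*b**3*x - b**3 - 3*b**2*x**2 - 2*b**2*x + 6*b**2 + 3*b*x**2 + 12*b*x - 18*x**2 = (b + 3*x)*(b - x)*(b**2 - b + 6)
Cancel the common factors (b**2 - b + 6), (b - x).

(b**2 + 4*b*x + 3*b + 12*x)/(b + 3*x)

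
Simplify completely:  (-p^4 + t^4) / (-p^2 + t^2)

Factor t^4 - p^4 and cancel (-p^2 + t^2).

p^2 + t^2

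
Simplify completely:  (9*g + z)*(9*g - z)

81*g**2 - z**2

Product of conjugates: (P+Q)(P-Q) = P**2 - Q**2.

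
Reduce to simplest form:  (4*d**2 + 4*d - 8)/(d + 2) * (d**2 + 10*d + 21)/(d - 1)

4*d**2 + 40*d + 84

Factor: 4*d**2 + 4*d - 8 = 4*(d + 2)*(d - 1);  d**2 + 10*d + 21 = (d + 7)*(d + 3)
Cancel the common factors (d - 1), (d + 2).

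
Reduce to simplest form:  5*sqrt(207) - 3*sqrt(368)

5*sqrt(207) = 15*sqrt(23); 3*sqrt(368) = 12*sqrt(23)
Combine: (15 - 12)·sqrt(23) = 3*sqrt(23)

3*sqrt(23)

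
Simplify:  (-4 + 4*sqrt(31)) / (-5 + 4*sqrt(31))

Multiply numerator and denominator by -4*sqrt(31) - 5.
Denominator becomes -471; numerator becomes -476 - 4*sqrt(31).

(4*sqrt(31) + 476)/471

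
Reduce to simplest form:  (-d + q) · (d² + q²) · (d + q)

-d⁴ + q⁴

Pair the conjugate factors: (q+d)(q-d) = -d² + q², then repeat with the next factor.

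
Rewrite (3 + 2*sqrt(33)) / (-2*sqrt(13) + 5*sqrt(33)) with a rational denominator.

Multiply numerator and denominator by 2*sqrt(13) + 5*sqrt(33).
Denominator becomes 773; numerator becomes 6*sqrt(13) + 4*sqrt(429) + 15*sqrt(33) + 330.

(6*sqrt(13) + 4*sqrt(429) + 15*sqrt(33) + 330)/773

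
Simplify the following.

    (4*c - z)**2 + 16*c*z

(4*c + z)**2

Expanding gives 16*c**2 + 8*c*z + z**2, a perfect square.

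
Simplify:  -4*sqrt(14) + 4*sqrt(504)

4*sqrt(14) = 4*sqrt(14); 4*sqrt(504) = 24*sqrt(14)
Combine: (-4 + 24)·sqrt(14) = 20*sqrt(14)

20*sqrt(14)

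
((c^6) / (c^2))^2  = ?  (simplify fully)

c^8

Inside the bracket: c^4
Raise to the power 2: c^8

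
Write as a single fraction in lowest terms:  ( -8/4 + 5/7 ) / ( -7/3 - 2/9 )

Numerator: -8/4 + 5/7 = -9/7
Denominator: -7/3 - 2/9 = -23/9
Divide: (-9/7) · (-9/23) = 81/161

81/161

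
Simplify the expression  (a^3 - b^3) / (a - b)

a^2 + a*b + b^2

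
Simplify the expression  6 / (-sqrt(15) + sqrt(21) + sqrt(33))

Group as (sqrt(21) + sqrt(33)) - sqrt(15); multiply by (sqrt(21) + sqrt(33)) + sqrt(15), then rationalise the remaining surd.

(-26*sqrt(15) + 2*sqrt(33) + 18*sqrt(21) + 4*sqrt(1155))/139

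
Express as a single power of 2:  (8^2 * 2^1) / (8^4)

8^2 = 2^6; 2^1 = 2^1; 8^4 = 2^12
Combine exponents: 2^(-5)

2^(-5)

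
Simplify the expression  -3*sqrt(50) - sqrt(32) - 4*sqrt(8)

-27*sqrt(2)

3*sqrt(50) = 15*sqrt(2); sqrt(32) = 4*sqrt(2); 4*sqrt(8) = 8*sqrt(2)
Combine: (-15 - 4 - 8)·sqrt(2) = -27*sqrt(2)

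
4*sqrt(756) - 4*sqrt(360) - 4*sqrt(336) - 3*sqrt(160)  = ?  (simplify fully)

-36*sqrt(10) + 8*sqrt(21)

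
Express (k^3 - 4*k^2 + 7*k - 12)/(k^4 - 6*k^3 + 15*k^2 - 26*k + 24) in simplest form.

Factor: k^3 - 4*k^2 + 7*k - 12 = (k - 3)*(k^2 - k + 4);  k^4 - 6*k^3 + 15*k^2 - 26*k + 24 = (k^2 - k + 4)*(k - 3)*(k - 2)
Cancel the common factors (k^2 - k + 4), (k - 3).

1/(k - 2)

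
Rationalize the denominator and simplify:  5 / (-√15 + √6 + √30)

Group as (√6 + √30) - √15; multiply by (√6 + √30) + √15, then rationalise the remaining surd.

(-35*√15 - 15*√30 + 65*√6 + 100*√3)/93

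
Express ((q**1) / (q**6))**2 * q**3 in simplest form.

q**(-7)

Inside the bracket: (q**-5)
Raise to the power 2: (q**-10)
Multiply by q**3: add exponents.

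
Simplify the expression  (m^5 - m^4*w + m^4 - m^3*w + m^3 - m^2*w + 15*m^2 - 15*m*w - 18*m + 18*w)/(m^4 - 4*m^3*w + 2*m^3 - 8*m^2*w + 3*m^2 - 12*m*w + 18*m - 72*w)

(-m^2 + m*w + m - w)/(-m + 4*w)

Factor: m^5 - m^4*w + m^4 - m^3*w + m^3 - m^2*w + 15*m^2 - 15*m*w - 18*m + 18*w = (m^2 - m + 6)*(m + 3)*(m - 1)*(m - w);  m^4 - 4*m^3*w + 2*m^3 - 8*m^2*w + 3*m^2 - 12*m*w + 18*m - 72*w = (m + 3)*(m^2 - m + 6)*(m - 4*w)
Cancel the common factors (m^2 - m + 6), (m + 3).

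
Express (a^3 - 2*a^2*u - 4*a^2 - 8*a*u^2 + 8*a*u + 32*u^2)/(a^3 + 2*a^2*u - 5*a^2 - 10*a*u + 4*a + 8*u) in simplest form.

Factor: a^3 - 2*a^2*u - 4*a^2 - 8*a*u^2 + 8*a*u + 32*u^2 = (a - 4)*(a + 2*u)*(a - 4*u);  a^3 + 2*a^2*u - 5*a^2 - 10*a*u + 4*a + 8*u = (a + 2*u)*(a - 1)*(a - 4)
Cancel the common factors (a + 2*u), (a - 4).

(a - 4*u)/(a - 1)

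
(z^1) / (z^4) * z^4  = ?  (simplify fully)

z

Quotient: (z^-3)
Multiply by z^4: add exponents.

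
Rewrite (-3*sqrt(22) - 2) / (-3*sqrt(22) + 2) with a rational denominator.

Multiply numerator and denominator by 2 + 3*sqrt(22).
Denominator becomes -194; numerator becomes -202 - 12*sqrt(22).

(6*sqrt(22) + 101)/97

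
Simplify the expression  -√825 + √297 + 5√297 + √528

√825 = 5*√33; √297 = 3*√33; 5√297 = 15*√33; √528 = 4*√33
Combine: (-5 + 3 + 15 + 4)·√33 = 17*√33

17*√33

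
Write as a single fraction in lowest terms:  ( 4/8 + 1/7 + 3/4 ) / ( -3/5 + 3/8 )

-130/21

Numerator: 4/8 + 1/7 + 3/4 = 39/28
Denominator: -3/5 + 3/8 = -9/40
Divide: (39/28) · (-40/9) = -130/21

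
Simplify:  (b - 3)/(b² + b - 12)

1/(b + 4)

Factor: b² + b - 12 = (b + 4)·(b - 3)
Cancel the common factor (b - 3).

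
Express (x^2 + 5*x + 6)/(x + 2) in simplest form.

Factor: x^2 + 5*x + 6 = (x + 2)*(x + 3)
Cancel the common factor (x + 2).

x + 3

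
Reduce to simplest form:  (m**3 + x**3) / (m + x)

Factor as (a+b)(a**2-ab+b**2) with a=x, b=m.

m**2 - m*x + x**2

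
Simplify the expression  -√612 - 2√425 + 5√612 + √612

√612 = 6*√17; 2√425 = 10*√17; 5√612 = 30*√17; √612 = 6*√17
Combine: (-6 - 10 + 30 + 6)·√17 = 20*√17

20*√17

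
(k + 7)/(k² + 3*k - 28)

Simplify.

Factor: k² + 3*k - 28 = (k - 4)·(k + 7)
Cancel the common factor (k + 7).

1/(k - 4)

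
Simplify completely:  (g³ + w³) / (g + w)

Factor as (a+b)(a^2-ab+b^2) with a=w, b=g.

g² - g*w + w²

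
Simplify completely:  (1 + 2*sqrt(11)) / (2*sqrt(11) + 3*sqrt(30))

Multiply numerator and denominator by -3*sqrt(30) + 2*sqrt(11).
Denominator becomes -226; numerator becomes -6*sqrt(330) - 3*sqrt(30) + 2*sqrt(11) + 44.

(-44 - 2*sqrt(11) + 3*sqrt(30) + 6*sqrt(330))/226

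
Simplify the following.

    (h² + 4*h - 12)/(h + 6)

h - 2

Factor: h² + 4*h - 12 = (h - 2)·(h + 6)
Cancel the common factor (h + 6).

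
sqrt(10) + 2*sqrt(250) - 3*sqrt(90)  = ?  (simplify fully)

sqrt(10) = sqrt(10); 2*sqrt(250) = 10*sqrt(10); 3*sqrt(90) = 9*sqrt(10)
Combine: (1 + 10 - 9)·sqrt(10) = 2*sqrt(10)

2*sqrt(10)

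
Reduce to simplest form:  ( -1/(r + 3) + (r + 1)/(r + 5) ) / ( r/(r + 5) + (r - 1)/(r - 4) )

(r**3 - r**2 - 14*r + 8)/(2*r**3 + 6*r**2 - 5*r - 15)

Numerator: -1/(r + 3) + (r + 1)/(r + 5) = (r**2 + 3*r - 2)/(r**2 + 8*r + 15)
Denominator: r/(r + 5) + (r - 1)/(r - 4) = (2*r**2 - 5)/(r**2 + r - 20)
Divide: ((r**2 + 3*r - 2)/(r**2 + 8*r + 15)) · ((r**2 + r - 20)/(2*r**2 - 5)) = (r**3 - r**2 - 14*r + 8)/(2*r**3 + 6*r**2 - 5*r - 15)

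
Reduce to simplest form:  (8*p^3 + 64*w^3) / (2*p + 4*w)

4*p^2 - 8*p*w + 16*w^2

Factor as (a+b)(a^2-ab+b^2) with a=(4*w), b=(2*p).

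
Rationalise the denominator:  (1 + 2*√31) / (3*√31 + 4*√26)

Multiply numerator and denominator by -4*√26 + 3*√31.
Denominator becomes -137; numerator becomes -8*√806 - 4*√26 + 3*√31 + 186.

(-186 - 3*√31 + 4*√26 + 8*√806)/137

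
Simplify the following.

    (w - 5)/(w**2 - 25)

1/(w + 5)

Factor: w**2 - 25 = (w + 5)*(w - 5)
Cancel the common factor (w - 5).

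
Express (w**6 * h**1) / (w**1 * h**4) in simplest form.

w**5/h**3

Quotient: w**5 * (h**-3)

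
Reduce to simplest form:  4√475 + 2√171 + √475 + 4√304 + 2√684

59*√19

4√475 = 20*√19; 2√171 = 6*√19; √475 = 5*√19; 4√304 = 16*√19; 2√684 = 12*√19
Combine: (20 + 6 + 5 + 16 + 12)·√19 = 59*√19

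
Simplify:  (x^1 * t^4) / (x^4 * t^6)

Quotient: (x^-3) * (t^-2)

1/(t^2*x^3)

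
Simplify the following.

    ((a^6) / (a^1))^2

a^10

Inside the bracket: a^5
Raise to the power 2: a^10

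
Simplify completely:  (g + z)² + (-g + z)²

Only the even-power cross terms survive.

2*g² + 2*z²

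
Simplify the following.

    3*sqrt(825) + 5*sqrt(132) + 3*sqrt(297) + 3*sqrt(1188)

52*sqrt(33)

3*sqrt(825) = 15*sqrt(33); 5*sqrt(132) = 10*sqrt(33); 3*sqrt(297) = 9*sqrt(33); 3*sqrt(1188) = 18*sqrt(33)
Combine: (15 + 10 + 9 + 18)·sqrt(33) = 52*sqrt(33)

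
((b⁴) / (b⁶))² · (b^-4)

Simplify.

b^(-8)

Inside the bracket: (b^-2)
Raise to the power 2: (b^-4)
Multiply by (b^-4): add exponents.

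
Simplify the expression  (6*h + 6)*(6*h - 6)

36*h^2 - 36

Product of conjugates: (P+Q)(P-Q) = P^2 - Q^2.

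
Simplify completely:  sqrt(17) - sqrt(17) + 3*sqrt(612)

18*sqrt(17)

sqrt(17) = sqrt(17); sqrt(17) = sqrt(17); 3*sqrt(612) = 18*sqrt(17)
Combine: (1 - 1 + 18)·sqrt(17) = 18*sqrt(17)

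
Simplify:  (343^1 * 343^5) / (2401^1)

7^14

343^1 = 7^3; 343^5 = 7^15; 2401^1 = 7^4
Combine exponents: 7^14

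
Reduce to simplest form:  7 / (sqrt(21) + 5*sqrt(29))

(-7*sqrt(21) + 35*sqrt(29))/704

Multiply numerator and denominator by -sqrt(21) + 5*sqrt(29).
Denominator becomes 704; numerator becomes -7*sqrt(21) + 35*sqrt(29).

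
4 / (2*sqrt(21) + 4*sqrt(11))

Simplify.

(-2*sqrt(21) + 4*sqrt(11))/23

Multiply numerator and denominator by -2*sqrt(21) + 4*sqrt(11).
Denominator becomes 92; numerator becomes -8*sqrt(21) + 16*sqrt(11).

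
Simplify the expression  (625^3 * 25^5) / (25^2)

625^3 = 5^12; 25^5 = 5^10; 25^2 = 5^4
Combine exponents: 5^18

5^18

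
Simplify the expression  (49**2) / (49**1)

7**2

49**2 = 7**4; 49**1 = 7**2
Combine exponents: 7**2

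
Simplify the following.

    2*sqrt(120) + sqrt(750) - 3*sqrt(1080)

-9*sqrt(30)

2*sqrt(120) = 4*sqrt(30); sqrt(750) = 5*sqrt(30); 3*sqrt(1080) = 18*sqrt(30)
Combine: (4 + 5 - 18)·sqrt(30) = -9*sqrt(30)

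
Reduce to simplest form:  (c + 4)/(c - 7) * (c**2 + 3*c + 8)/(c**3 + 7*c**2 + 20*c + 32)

1/(c - 7)

Factor: c**3 + 7*c**2 + 20*c + 32 = (c + 4)*(c**2 + 3*c + 8)
Cancel the common factors (c**2 + 3*c + 8), (c + 4).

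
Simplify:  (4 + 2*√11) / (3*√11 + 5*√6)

(-66 - 12*√11 + 20*√6 + 10*√66)/51

Multiply numerator and denominator by -5*√6 + 3*√11.
Denominator becomes -51; numerator becomes -10*√66 - 20*√6 + 12*√11 + 66.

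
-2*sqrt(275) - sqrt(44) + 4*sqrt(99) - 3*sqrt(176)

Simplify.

2*sqrt(275) = 10*sqrt(11); sqrt(44) = 2*sqrt(11); 4*sqrt(99) = 12*sqrt(11); 3*sqrt(176) = 12*sqrt(11)
Combine: (-10 - 2 + 12 - 12)·sqrt(11) = -12*sqrt(11)

-12*sqrt(11)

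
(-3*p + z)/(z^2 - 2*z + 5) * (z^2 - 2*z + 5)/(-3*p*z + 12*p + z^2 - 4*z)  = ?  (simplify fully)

1/(z - 4)

Factor: -3*p*z + 12*p + z^2 - 4*z = (-3*p + z)*(z - 4)
Cancel the common factors (z^2 - 2*z + 5), (-3*p + z).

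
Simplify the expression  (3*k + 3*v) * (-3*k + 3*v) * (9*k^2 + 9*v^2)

-81*k^4 + 81*v^4

Telescope via difference of squares: ((3*v)+(3*k))((3*v)-(3*k)) = -9*k^2 + 9*v^2, then repeat with the next factor.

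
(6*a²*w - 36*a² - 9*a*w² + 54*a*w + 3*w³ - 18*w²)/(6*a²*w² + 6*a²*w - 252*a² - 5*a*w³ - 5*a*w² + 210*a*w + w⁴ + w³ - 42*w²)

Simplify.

(-3*a + 3*w)/(-3*a*w - 21*a + w² + 7*w)

Factor: 6*a²*w - 36*a² - 9*a*w² + 54*a*w + 3*w³ - 18*w² = 3·(w - 6)·(-a + w)·(-2*a + w);  6*a²*w² + 6*a²*w - 252*a² - 5*a*w³ - 5*a*w² + 210*a*w + w⁴ + w³ - 42*w² = (-2*a + w)·(w + 7)·(w - 6)·(-3*a + w)
Cancel the common factors (-2*a + w), (w - 6).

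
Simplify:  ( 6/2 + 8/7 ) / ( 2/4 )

58/7

Numerator: 6/2 + 8/7 = 29/7
Denominator: 2/4 = 1/2
Divide: (29/7) · (2) = 58/7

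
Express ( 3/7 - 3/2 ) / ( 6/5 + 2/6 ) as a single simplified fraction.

Numerator: 3/7 - 3/2 = -15/14
Denominator: 6/5 + 2/6 = 23/15
Divide: (-15/14) · (15/23) = -225/322

-225/322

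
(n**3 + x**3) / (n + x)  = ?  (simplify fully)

n**2 - n*x + x**2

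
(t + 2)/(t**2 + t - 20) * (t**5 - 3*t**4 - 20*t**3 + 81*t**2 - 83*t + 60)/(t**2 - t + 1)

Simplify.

t**2 - t - 6

Factor: t**2 + t - 20 = (t - 4)*(t + 5);  t**5 - 3*t**4 - 20*t**3 + 81*t**2 - 83*t + 60 = (t + 5)*(t - 4)*(t - 3)*(t**2 - t + 1)
Cancel the common factors (t**2 - t + 1), (t - 4), (t + 5).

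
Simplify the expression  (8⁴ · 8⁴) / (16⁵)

2^4

8⁴ = 2^12; 8⁴ = 2^12; 16⁵ = 2^20
Combine exponents: 2^4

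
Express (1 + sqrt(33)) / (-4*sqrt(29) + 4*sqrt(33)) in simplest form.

Multiply numerator and denominator by 4*sqrt(29) + 4*sqrt(33).
Denominator becomes 64; numerator becomes 4*sqrt(29) + 4*sqrt(33) + 4*sqrt(957) + 132.

(sqrt(29) + sqrt(33) + sqrt(957) + 33)/16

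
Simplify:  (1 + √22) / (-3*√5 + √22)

(-3*√110 - 22 - 3*√5 - √22)/23

Multiply numerator and denominator by √22 + 3*√5.
Denominator becomes -23; numerator becomes √22 + 3*√5 + 22 + 3*√110.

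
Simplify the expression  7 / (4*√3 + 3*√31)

(-4*√3 + 3*√31)/33

Multiply numerator and denominator by -4*√3 + 3*√31.
Denominator becomes 231; numerator becomes -28*√3 + 21*√31.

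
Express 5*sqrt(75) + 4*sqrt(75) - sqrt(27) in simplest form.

42*sqrt(3)

5*sqrt(75) = 25*sqrt(3); 4*sqrt(75) = 20*sqrt(3); sqrt(27) = 3*sqrt(3)
Combine: (25 + 20 - 3)·sqrt(3) = 42*sqrt(3)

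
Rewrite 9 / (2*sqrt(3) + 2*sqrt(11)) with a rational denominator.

(-9*sqrt(3) + 9*sqrt(11))/16

Multiply numerator and denominator by -2*sqrt(3) + 2*sqrt(11).
Denominator becomes 32; numerator becomes -18*sqrt(3) + 18*sqrt(11).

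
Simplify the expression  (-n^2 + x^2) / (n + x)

Factor x^2 - n^2 and cancel (n + x).

-n + x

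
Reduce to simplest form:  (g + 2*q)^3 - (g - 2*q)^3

Write as f(g,(2*q)) - f(g,-(2*q)) and expand.

12*g^2*q + 16*q^3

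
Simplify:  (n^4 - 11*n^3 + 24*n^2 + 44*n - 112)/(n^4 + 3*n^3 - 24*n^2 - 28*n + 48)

(n^2 - 9*n + 14)/(n^2 + 5*n - 6)

Factor: n^4 - 11*n^3 + 24*n^2 + 44*n - 112 = (n - 7)*(n - 2)*(n - 4)*(n + 2);  n^4 + 3*n^3 - 24*n^2 - 28*n + 48 = (n - 4)*(n + 6)*(n - 1)*(n + 2)
Cancel the common factors (n - 4), (n + 2).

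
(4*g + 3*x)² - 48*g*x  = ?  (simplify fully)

(4*g - 3*x)²

Expand the square and combine the 48*g*x term.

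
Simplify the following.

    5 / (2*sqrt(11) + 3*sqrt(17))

Multiply numerator and denominator by -2*sqrt(11) + 3*sqrt(17).
Denominator becomes 109; numerator becomes -10*sqrt(11) + 15*sqrt(17).

(-10*sqrt(11) + 15*sqrt(17))/109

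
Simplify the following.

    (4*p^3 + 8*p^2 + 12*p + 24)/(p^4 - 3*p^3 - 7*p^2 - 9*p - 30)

4/(p - 5)

Factor: 4*p^3 + 8*p^2 + 12*p + 24 = 4*(p + 2)*(p^2 + 3);  p^4 - 3*p^3 - 7*p^2 - 9*p - 30 = (p + 2)*(p - 5)*(p^2 + 3)
Cancel the common factors (p^2 + 3), (p + 2).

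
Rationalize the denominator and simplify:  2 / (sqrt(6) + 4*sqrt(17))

Multiply numerator and denominator by -4*sqrt(17) + sqrt(6).
Denominator becomes -266; numerator becomes -8*sqrt(17) + 2*sqrt(6).

(-sqrt(6) + 4*sqrt(17))/133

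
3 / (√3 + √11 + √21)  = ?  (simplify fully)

(-18*√77 - 21*√21 + 39*√11 + 87*√3)/83

Group as (√3 + √21) + √11; multiply by (√3 + √21) - √11, then rationalise the remaining surd.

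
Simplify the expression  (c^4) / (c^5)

Quotient: (c^-1)

1/c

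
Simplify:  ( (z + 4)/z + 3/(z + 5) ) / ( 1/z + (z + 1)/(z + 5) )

Numerator: (z + 4)/z + 3/(z + 5) = (z^2 + 12*z + 20)/(z^2 + 5*z)
Denominator: 1/z + (z + 1)/(z + 5) = (z^2 + 2*z + 5)/(z^2 + 5*z)
Divide: ((z^2 + 12*z + 20)/(z^2 + 5*z)) · ((z^2 + 5*z)/(z^2 + 2*z + 5)) = (z^2 + 12*z + 20)/(z^2 + 2*z + 5)

(z^2 + 12*z + 20)/(z^2 + 2*z + 5)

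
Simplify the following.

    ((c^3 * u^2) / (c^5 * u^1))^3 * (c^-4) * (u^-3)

Inside the bracket: (c^-2) * u^1
Raise to the power 3: (c^-6) * u^3
Multiply by (c^-4) * (u^-3): add exponents.

c^(-10)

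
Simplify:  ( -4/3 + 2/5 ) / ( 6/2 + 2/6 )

-7/25

Numerator: -4/3 + 2/5 = -14/15
Denominator: 6/2 + 2/6 = 10/3
Divide: (-14/15) · (3/10) = -7/25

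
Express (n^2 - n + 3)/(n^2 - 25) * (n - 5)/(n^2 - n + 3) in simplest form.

1/(n + 5)

Factor: n^2 - 25 = (n - 5)*(n + 5)
Cancel the common factors (n^2 - n + 3), (n - 5).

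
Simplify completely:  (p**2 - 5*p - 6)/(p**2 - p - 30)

(p + 1)/(p + 5)

Factor: p**2 - 5*p - 6 = (p + 1)*(p - 6);  p**2 - p - 30 = (p + 5)*(p - 6)
Cancel the common factor (p - 6).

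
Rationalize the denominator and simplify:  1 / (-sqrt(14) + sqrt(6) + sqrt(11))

Group as (sqrt(6) + sqrt(11)) - sqrt(14); multiply by (sqrt(6) + sqrt(11)) + sqrt(14), then rationalise the remaining surd.

(-3*sqrt(14) + 9*sqrt(11) + 19*sqrt(6) + 4*sqrt(231))/255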